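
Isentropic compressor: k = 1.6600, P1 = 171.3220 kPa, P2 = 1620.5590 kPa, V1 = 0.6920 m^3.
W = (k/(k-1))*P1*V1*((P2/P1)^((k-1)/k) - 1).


(k-1)/k = 0.3976
(P2/P1)^exp = 2.4434
W = 2.5152 * 171.3220 * 0.6920 * (2.4434 - 1) = 430.3889 kJ

430.3889 kJ


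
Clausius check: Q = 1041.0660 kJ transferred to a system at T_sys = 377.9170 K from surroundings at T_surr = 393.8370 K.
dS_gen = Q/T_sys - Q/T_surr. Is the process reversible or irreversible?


dS_sys = 1041.0660/377.9170 = 2.7547 kJ/K
dS_surr = -1041.0660/393.8370 = -2.6434 kJ/K
dS_gen = 2.7547 - 2.6434 = 0.1114 kJ/K (irreversible)

dS_gen = 0.1114 kJ/K, irreversible


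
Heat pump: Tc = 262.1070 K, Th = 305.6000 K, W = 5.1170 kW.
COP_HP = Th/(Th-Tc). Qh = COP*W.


COP = 305.6000 / 43.4930 = 7.0264
Qh = 7.0264 * 5.1170 = 35.9542 kW

COP = 7.0264, Qh = 35.9542 kW


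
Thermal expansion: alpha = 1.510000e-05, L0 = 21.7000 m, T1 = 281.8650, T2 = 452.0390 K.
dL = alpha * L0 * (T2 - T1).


dT = 170.1740 K
dL = 1.510000e-05 * 21.7000 * 170.1740 = 0.055761 m
L_final = 21.755761 m

dL = 0.055761 m


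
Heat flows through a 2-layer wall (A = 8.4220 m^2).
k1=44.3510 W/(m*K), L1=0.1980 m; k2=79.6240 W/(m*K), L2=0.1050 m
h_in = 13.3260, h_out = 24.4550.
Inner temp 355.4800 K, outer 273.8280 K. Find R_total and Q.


R_conv_in = 1/(13.3260*8.4220) = 0.0089
R_1 = 0.1980/(44.3510*8.4220) = 0.0005
R_2 = 0.1050/(79.6240*8.4220) = 0.0002
R_conv_out = 1/(24.4550*8.4220) = 0.0049
R_total = 0.0145 K/W
Q = 81.6520 / 0.0145 = 5649.8269 W

R_total = 0.0145 K/W, Q = 5649.8269 W


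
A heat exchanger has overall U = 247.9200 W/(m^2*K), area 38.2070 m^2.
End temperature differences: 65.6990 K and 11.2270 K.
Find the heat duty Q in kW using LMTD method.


LMTD = 30.8315 K
Q = 247.9200 * 38.2070 * 30.8315 = 292044.9798 W = 292.0450 kW

292.0450 kW


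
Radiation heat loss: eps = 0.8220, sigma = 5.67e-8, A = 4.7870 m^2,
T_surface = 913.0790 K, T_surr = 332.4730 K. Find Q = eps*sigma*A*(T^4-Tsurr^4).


T^4 = 6.9508e+11
Tsurr^4 = 1.2219e+10
Q = 0.8220 * 5.67e-8 * 4.7870 * 6.8286e+11 = 152352.4337 W

152352.4337 W


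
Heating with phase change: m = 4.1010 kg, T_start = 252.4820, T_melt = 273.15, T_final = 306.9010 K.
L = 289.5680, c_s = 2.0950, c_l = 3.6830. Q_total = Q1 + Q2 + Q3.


Q1 (sensible, solid) = 4.1010 * 2.0950 * 20.6680 = 177.5711 kJ
Q2 (latent) = 4.1010 * 289.5680 = 1187.5184 kJ
Q3 (sensible, liquid) = 4.1010 * 3.6830 * 33.7510 = 509.7745 kJ
Q_total = 1874.8640 kJ

1874.8640 kJ


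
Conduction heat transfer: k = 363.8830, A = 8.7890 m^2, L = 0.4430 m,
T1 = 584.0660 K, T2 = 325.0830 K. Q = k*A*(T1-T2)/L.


dT = 258.9830 K
Q = 363.8830 * 8.7890 * 258.9830 / 0.4430 = 1869686.3704 W

1869686.3704 W


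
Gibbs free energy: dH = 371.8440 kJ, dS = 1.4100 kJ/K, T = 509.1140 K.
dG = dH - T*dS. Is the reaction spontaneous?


T*dS = 509.1140 * 1.4100 = 717.8507 kJ
dG = 371.8440 - 717.8507 = -346.0067 kJ (spontaneous)

dG = -346.0067 kJ, spontaneous


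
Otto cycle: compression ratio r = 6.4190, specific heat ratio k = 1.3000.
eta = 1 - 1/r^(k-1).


r^(k-1) = 1.7468
eta = 1 - 1/1.7468 = 0.4275 = 42.7521%

42.7521%


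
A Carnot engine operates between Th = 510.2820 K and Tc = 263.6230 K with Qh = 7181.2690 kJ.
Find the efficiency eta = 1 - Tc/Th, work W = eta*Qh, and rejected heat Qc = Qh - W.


eta = 1 - 263.6230/510.2820 = 0.4834
W = 0.4834 * 7181.2690 = 3471.2661 kJ
Qc = 7181.2690 - 3471.2661 = 3710.0029 kJ

eta = 48.3378%, W = 3471.2661 kJ, Qc = 3710.0029 kJ


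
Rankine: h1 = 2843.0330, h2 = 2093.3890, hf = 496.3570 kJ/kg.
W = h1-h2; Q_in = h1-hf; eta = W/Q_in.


W = 749.6440 kJ/kg
Q_in = 2346.6760 kJ/kg
eta = 0.3194 = 31.9449%

eta = 31.9449%


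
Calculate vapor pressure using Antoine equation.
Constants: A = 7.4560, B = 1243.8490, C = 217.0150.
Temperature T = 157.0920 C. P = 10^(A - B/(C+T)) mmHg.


C+T = 374.1070
B/(C+T) = 3.3248
log10(P) = 7.4560 - 3.3248 = 4.1312
P = 10^4.1312 = 13525.4512 mmHg

13525.4512 mmHg


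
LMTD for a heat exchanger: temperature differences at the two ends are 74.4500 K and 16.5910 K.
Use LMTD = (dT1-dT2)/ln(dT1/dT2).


dT1/dT2 = 4.4874
ln(dT1/dT2) = 1.5013
LMTD = 57.8590 / 1.5013 = 38.5401 K

38.5401 K


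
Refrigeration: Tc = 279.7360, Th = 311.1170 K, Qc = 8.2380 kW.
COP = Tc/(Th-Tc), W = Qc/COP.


COP = 279.7360 / 31.3810 = 8.9142
W = 8.2380 / 8.9142 = 0.9241 kW

COP = 8.9142, W = 0.9241 kW


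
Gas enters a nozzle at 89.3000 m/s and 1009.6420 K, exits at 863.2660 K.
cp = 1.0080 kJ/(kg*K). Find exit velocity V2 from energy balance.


dT = 146.3760 K
2*cp*1000*dT = 295094.0160
V1^2 = 7974.4900
V2 = sqrt(303068.5060) = 550.5166 m/s

550.5166 m/s


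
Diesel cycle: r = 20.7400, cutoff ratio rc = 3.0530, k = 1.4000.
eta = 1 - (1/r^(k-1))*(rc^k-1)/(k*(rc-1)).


r^(k-1) = 3.3630
rc^k = 4.7711
eta = 0.6099 = 60.9855%

60.9855%


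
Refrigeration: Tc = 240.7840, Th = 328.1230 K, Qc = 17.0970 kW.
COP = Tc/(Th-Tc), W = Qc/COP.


COP = 240.7840 / 87.3390 = 2.7569
W = 17.0970 / 2.7569 = 6.2016 kW

COP = 2.7569, W = 6.2016 kW


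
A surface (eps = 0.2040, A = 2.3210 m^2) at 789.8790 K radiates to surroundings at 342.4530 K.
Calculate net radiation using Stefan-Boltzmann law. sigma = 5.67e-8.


T^4 = 3.8926e+11
Tsurr^4 = 1.3753e+10
Q = 0.2040 * 5.67e-8 * 2.3210 * 3.7551e+11 = 10081.1192 W

10081.1192 W


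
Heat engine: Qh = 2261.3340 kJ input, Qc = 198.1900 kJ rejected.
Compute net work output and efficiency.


W = 2261.3340 - 198.1900 = 2063.1440 kJ
eta = 2063.1440 / 2261.3340 = 0.9124 = 91.2357%

W = 2063.1440 kJ, eta = 91.2357%


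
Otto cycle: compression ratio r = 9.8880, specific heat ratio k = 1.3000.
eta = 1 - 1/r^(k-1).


r^(k-1) = 1.9885
eta = 1 - 1/1.9885 = 0.4971 = 49.7116%

49.7116%


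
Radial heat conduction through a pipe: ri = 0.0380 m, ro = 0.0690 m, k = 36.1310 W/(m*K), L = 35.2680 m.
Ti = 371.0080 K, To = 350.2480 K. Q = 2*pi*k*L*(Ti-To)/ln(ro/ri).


dT = 20.7600 K
ln(ro/ri) = 0.5965
Q = 2*pi*36.1310*35.2680*20.7600 / 0.5965 = 278639.5571 W

278639.5571 W


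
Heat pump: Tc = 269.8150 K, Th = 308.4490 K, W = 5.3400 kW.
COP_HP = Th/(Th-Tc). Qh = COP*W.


COP = 308.4490 / 38.6340 = 7.9839
Qh = 7.9839 * 5.3400 = 42.6339 kW

COP = 7.9839, Qh = 42.6339 kW


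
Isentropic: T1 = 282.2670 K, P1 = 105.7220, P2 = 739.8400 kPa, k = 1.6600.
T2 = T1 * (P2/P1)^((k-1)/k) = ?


(k-1)/k = 0.3976
(P2/P1)^exp = 2.1675
T2 = 282.2670 * 2.1675 = 611.8050 K

611.8050 K


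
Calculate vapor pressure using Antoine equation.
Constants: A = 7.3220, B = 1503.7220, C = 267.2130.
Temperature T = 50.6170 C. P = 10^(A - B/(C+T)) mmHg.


C+T = 317.8300
B/(C+T) = 4.7312
log10(P) = 7.3220 - 4.7312 = 2.5908
P = 10^2.5908 = 389.7492 mmHg

389.7492 mmHg


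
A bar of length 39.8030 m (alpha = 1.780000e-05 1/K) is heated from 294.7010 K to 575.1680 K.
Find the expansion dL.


dT = 280.4670 K
dL = 1.780000e-05 * 39.8030 * 280.4670 = 0.198709 m
L_final = 40.001709 m

dL = 0.198709 m


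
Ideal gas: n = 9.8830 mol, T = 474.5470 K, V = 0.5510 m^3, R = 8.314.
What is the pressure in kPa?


P = nRT/V = 9.8830 * 8.314 * 474.5470 / 0.5510
= 38992.2277 / 0.5510 = 70766.2934 Pa = 70.7663 kPa

70.7663 kPa


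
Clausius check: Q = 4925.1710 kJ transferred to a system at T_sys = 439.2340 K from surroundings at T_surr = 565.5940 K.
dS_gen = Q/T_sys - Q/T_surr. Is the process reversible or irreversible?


dS_sys = 4925.1710/439.2340 = 11.2131 kJ/K
dS_surr = -4925.1710/565.5940 = -8.7080 kJ/K
dS_gen = 11.2131 - 8.7080 = 2.5051 kJ/K (irreversible)

dS_gen = 2.5051 kJ/K, irreversible


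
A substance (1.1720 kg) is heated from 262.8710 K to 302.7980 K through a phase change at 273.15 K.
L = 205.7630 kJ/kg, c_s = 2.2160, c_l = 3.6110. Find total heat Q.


Q1 (sensible, solid) = 1.1720 * 2.2160 * 10.2790 = 26.6961 kJ
Q2 (latent) = 1.1720 * 205.7630 = 241.1542 kJ
Q3 (sensible, liquid) = 1.1720 * 3.6110 * 29.6480 = 125.4731 kJ
Q_total = 393.3234 kJ

393.3234 kJ


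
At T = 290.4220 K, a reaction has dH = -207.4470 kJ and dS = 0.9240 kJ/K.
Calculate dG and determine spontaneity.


T*dS = 290.4220 * 0.9240 = 268.3499 kJ
dG = -207.4470 - 268.3499 = -475.7969 kJ (spontaneous)

dG = -475.7969 kJ, spontaneous


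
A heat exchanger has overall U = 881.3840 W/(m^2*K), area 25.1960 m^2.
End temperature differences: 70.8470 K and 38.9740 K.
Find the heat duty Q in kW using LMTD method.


LMTD = 53.3325 K
Q = 881.3840 * 25.1960 * 53.3325 = 1184374.0029 W = 1184.3740 kW

1184.3740 kW


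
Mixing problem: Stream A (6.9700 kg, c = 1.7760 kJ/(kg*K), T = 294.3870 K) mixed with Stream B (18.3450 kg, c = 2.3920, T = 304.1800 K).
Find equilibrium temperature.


num = 16991.9298
den = 56.2600
Tf = 302.0253 K

302.0253 K


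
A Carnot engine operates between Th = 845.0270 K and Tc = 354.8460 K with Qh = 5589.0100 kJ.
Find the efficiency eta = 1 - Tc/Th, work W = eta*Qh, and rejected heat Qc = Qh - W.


eta = 1 - 354.8460/845.0270 = 0.5801
W = 0.5801 * 5589.0100 = 3242.0580 kJ
Qc = 5589.0100 - 3242.0580 = 2346.9520 kJ

eta = 58.0077%, W = 3242.0580 kJ, Qc = 2346.9520 kJ


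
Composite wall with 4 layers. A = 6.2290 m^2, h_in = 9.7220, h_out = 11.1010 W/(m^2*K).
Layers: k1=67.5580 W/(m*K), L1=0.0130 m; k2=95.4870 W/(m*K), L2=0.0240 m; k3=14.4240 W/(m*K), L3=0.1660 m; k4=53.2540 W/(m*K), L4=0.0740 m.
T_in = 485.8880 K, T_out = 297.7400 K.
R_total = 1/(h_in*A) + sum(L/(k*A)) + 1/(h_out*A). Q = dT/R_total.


R_conv_in = 1/(9.7220*6.2290) = 0.0165
R_1 = 0.0130/(67.5580*6.2290) = 3.0892e-05
R_2 = 0.0240/(95.4870*6.2290) = 4.0350e-05
R_3 = 0.1660/(14.4240*6.2290) = 0.0018
R_4 = 0.0740/(53.2540*6.2290) = 0.0002
R_conv_out = 1/(11.1010*6.2290) = 0.0145
R_total = 0.0331 K/W
Q = 188.1480 / 0.0331 = 5681.3775 W

R_total = 0.0331 K/W, Q = 5681.3775 W


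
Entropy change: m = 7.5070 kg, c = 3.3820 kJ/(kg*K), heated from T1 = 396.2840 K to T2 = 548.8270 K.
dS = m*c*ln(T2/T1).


T2/T1 = 1.3849
ln(T2/T1) = 0.3257
dS = 7.5070 * 3.3820 * 0.3257 = 8.2679 kJ/K

8.2679 kJ/K


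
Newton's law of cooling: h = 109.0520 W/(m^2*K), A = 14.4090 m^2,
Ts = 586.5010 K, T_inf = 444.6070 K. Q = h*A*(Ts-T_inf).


dT = 141.8940 K
Q = 109.0520 * 14.4090 * 141.8940 = 222962.3370 W

222962.3370 W


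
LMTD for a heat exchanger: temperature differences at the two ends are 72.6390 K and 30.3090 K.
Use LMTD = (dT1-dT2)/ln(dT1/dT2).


dT1/dT2 = 2.3966
ln(dT1/dT2) = 0.8741
LMTD = 42.3300 / 0.8741 = 48.4293 K

48.4293 K


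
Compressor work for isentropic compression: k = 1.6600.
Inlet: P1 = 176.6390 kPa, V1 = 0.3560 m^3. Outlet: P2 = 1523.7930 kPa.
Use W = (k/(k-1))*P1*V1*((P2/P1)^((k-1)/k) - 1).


(k-1)/k = 0.3976
(P2/P1)^exp = 2.3555
W = 2.5152 * 176.6390 * 0.3560 * (2.3555 - 1) = 214.3858 kJ

214.3858 kJ


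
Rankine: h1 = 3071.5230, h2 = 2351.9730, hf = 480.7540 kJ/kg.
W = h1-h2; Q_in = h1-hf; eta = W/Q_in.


W = 719.5500 kJ/kg
Q_in = 2590.7690 kJ/kg
eta = 0.2777 = 27.7736%

eta = 27.7736%


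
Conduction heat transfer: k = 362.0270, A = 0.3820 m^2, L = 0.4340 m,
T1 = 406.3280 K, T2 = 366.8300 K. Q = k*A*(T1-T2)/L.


dT = 39.4980 K
Q = 362.0270 * 0.3820 * 39.4980 / 0.4340 = 12586.0572 W

12586.0572 W


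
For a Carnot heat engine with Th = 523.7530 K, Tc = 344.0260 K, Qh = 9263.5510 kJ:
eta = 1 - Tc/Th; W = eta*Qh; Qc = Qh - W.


eta = 1 - 344.0260/523.7530 = 0.3432
W = 0.3432 * 9263.5510 = 3178.8080 kJ
Qc = 9263.5510 - 3178.8080 = 6084.7430 kJ

eta = 34.3152%, W = 3178.8080 kJ, Qc = 6084.7430 kJ


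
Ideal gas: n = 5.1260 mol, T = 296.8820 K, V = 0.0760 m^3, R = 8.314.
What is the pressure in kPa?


P = nRT/V = 5.1260 * 8.314 * 296.8820 / 0.0760
= 12652.3876 / 0.0760 = 166478.7847 Pa = 166.4788 kPa

166.4788 kPa


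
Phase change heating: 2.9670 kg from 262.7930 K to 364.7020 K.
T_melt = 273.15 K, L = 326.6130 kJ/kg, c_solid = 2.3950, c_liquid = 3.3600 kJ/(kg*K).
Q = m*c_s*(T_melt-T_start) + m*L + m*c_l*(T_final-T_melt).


Q1 (sensible, solid) = 2.9670 * 2.3950 * 10.3570 = 73.5965 kJ
Q2 (latent) = 2.9670 * 326.6130 = 969.0608 kJ
Q3 (sensible, liquid) = 2.9670 * 3.3600 * 91.5520 = 912.6929 kJ
Q_total = 1955.3501 kJ

1955.3501 kJ


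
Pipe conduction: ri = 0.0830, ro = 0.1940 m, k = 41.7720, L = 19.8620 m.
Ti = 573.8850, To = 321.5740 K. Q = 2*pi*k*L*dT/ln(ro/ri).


dT = 252.3110 K
ln(ro/ri) = 0.8490
Q = 2*pi*41.7720*19.8620*252.3110 / 0.8490 = 1549200.5120 W

1549200.5120 W


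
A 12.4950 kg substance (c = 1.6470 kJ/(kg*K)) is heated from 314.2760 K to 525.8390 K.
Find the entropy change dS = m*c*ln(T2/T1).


T2/T1 = 1.6732
ln(T2/T1) = 0.5147
dS = 12.4950 * 1.6470 * 0.5147 = 10.5926 kJ/K

10.5926 kJ/K


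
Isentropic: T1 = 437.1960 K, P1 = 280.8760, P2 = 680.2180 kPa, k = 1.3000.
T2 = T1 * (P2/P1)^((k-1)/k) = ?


(k-1)/k = 0.2308
(P2/P1)^exp = 1.2264
T2 = 437.1960 * 1.2264 = 536.1945 K

536.1945 K


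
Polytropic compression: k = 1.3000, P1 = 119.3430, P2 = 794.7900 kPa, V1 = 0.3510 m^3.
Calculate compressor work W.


(k-1)/k = 0.2308
(P2/P1)^exp = 1.5489
W = 4.3333 * 119.3430 * 0.3510 * (1.5489 - 1) = 99.6398 kJ

99.6398 kJ


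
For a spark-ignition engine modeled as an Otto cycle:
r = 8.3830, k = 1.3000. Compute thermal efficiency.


r^(k-1) = 1.8924
eta = 1 - 1/1.8924 = 0.4716 = 47.1579%

47.1579%


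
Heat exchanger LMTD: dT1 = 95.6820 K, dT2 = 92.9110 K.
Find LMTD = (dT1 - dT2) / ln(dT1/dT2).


dT1/dT2 = 1.0298
ln(dT1/dT2) = 0.0294
LMTD = 2.7710 / 0.0294 = 94.2897 K

94.2897 K


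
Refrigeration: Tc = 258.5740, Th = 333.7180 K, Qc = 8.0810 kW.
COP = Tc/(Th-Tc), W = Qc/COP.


COP = 258.5740 / 75.1440 = 3.4410
W = 8.0810 / 3.4410 = 2.3484 kW

COP = 3.4410, W = 2.3484 kW


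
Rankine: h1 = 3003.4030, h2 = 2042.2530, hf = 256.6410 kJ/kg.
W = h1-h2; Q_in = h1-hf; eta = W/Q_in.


W = 961.1500 kJ/kg
Q_in = 2746.7620 kJ/kg
eta = 0.3499 = 34.9921%

eta = 34.9921%


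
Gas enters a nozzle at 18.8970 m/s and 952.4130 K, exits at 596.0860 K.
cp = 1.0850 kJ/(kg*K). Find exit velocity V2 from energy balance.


dT = 356.3270 K
2*cp*1000*dT = 773229.5900
V1^2 = 357.0966
V2 = sqrt(773586.6866) = 879.5378 m/s

879.5378 m/s


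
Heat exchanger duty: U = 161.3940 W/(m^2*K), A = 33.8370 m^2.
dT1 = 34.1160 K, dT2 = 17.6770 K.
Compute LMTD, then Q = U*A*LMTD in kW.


LMTD = 25.0022 K
Q = 161.3940 * 33.8370 * 25.0022 = 136539.2374 W = 136.5392 kW

136.5392 kW


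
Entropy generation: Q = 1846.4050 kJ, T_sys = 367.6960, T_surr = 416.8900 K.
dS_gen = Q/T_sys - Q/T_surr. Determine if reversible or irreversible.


dS_sys = 1846.4050/367.6960 = 5.0216 kJ/K
dS_surr = -1846.4050/416.8900 = -4.4290 kJ/K
dS_gen = 5.0216 - 4.4290 = 0.5926 kJ/K (irreversible)

dS_gen = 0.5926 kJ/K, irreversible


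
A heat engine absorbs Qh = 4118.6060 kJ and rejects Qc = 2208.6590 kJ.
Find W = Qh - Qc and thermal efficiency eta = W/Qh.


W = 4118.6060 - 2208.6590 = 1909.9470 kJ
eta = 1909.9470 / 4118.6060 = 0.4637 = 46.3736%

W = 1909.9470 kJ, eta = 46.3736%


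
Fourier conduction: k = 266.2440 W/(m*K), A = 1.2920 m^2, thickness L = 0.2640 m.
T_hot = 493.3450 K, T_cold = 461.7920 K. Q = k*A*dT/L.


dT = 31.5530 K
Q = 266.2440 * 1.2920 * 31.5530 / 0.2640 = 41112.9910 W

41112.9910 W


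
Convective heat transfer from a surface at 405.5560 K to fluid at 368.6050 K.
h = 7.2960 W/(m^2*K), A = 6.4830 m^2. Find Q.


dT = 36.9510 K
Q = 7.2960 * 6.4830 * 36.9510 = 1747.7811 W

1747.7811 W


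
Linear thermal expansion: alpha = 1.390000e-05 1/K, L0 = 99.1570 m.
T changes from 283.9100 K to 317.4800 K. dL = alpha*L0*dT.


dT = 33.5700 K
dL = 1.390000e-05 * 99.1570 * 33.5700 = 0.046269 m
L_final = 99.203269 m

dL = 0.046269 m


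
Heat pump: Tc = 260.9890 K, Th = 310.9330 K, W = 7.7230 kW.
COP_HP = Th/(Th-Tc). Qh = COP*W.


COP = 310.9330 / 49.9440 = 6.2256
Qh = 6.2256 * 7.7230 = 48.0806 kW

COP = 6.2256, Qh = 48.0806 kW


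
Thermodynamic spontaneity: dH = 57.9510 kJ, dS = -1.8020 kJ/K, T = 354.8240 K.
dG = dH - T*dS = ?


T*dS = 354.8240 * -1.8020 = -639.3928 kJ
dG = 57.9510 + 639.3928 = 697.3438 kJ (non-spontaneous)

dG = 697.3438 kJ, non-spontaneous


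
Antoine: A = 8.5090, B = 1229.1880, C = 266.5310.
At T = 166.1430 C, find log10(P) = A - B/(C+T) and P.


C+T = 432.6740
B/(C+T) = 2.8409
log10(P) = 8.5090 - 2.8409 = 5.6681
P = 10^5.6681 = 465682.3238 mmHg

465682.3238 mmHg


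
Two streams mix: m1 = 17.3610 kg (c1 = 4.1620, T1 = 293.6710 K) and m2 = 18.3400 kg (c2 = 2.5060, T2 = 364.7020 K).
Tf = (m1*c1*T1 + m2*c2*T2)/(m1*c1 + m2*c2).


num = 37981.3518
den = 118.2165
Tf = 321.2863 K

321.2863 K


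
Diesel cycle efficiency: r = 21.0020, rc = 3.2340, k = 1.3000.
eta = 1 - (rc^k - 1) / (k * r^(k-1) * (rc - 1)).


r^(k-1) = 2.4927
rc^k = 4.5990
eta = 0.5029 = 50.2864%

50.2864%


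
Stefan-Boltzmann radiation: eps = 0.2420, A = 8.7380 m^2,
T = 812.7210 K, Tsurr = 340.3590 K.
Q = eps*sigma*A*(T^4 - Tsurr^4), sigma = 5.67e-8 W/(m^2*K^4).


T^4 = 4.3628e+11
Tsurr^4 = 1.3420e+10
Q = 0.2420 * 5.67e-8 * 8.7380 * 4.2286e+11 = 50699.9844 W

50699.9844 W


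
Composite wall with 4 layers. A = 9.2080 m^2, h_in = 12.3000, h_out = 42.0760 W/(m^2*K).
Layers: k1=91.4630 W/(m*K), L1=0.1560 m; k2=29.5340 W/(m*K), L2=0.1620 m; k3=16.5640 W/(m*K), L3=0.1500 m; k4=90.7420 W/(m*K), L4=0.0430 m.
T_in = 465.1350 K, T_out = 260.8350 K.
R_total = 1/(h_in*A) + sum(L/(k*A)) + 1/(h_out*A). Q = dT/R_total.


R_conv_in = 1/(12.3000*9.2080) = 0.0088
R_1 = 0.1560/(91.4630*9.2080) = 0.0002
R_2 = 0.1620/(29.5340*9.2080) = 0.0006
R_3 = 0.1500/(16.5640*9.2080) = 0.0010
R_4 = 0.0430/(90.7420*9.2080) = 5.1463e-05
R_conv_out = 1/(42.0760*9.2080) = 0.0026
R_total = 0.0132 K/W
Q = 204.3000 / 0.0132 = 15446.4934 W

R_total = 0.0132 K/W, Q = 15446.4934 W


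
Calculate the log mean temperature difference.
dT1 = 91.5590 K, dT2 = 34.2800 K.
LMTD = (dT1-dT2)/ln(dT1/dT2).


dT1/dT2 = 2.6709
ln(dT1/dT2) = 0.9824
LMTD = 57.2790 / 0.9824 = 58.3039 K

58.3039 K


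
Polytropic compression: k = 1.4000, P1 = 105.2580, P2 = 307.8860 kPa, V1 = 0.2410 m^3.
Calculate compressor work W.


(k-1)/k = 0.2857
(P2/P1)^exp = 1.3589
W = 3.5000 * 105.2580 * 0.2410 * (1.3589 - 1) = 31.8633 kJ

31.8633 kJ


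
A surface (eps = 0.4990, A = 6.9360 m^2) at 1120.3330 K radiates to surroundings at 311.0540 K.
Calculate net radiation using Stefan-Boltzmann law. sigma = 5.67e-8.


T^4 = 1.5754e+12
Tsurr^4 = 9.3615e+09
Q = 0.4990 * 5.67e-8 * 6.9360 * 1.5660e+12 = 307321.3954 W

307321.3954 W


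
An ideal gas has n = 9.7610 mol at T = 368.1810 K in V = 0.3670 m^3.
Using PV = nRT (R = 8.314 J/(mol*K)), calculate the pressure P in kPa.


P = nRT/V = 9.7610 * 8.314 * 368.1810 / 0.3670
= 29878.9758 / 0.3670 = 81414.1029 Pa = 81.4141 kPa

81.4141 kPa


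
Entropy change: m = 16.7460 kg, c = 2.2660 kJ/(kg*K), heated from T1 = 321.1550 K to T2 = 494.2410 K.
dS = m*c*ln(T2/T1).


T2/T1 = 1.5389
ln(T2/T1) = 0.4311
dS = 16.7460 * 2.2660 * 0.4311 = 16.3587 kJ/K

16.3587 kJ/K


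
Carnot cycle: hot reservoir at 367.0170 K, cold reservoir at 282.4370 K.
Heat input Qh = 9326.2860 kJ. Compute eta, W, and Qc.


eta = 1 - 282.4370/367.0170 = 0.2305
W = 0.2305 * 9326.2860 = 2149.2663 kJ
Qc = 9326.2860 - 2149.2663 = 7177.0197 kJ

eta = 23.0453%, W = 2149.2663 kJ, Qc = 7177.0197 kJ


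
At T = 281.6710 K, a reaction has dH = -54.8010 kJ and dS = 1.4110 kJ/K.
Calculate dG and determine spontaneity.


T*dS = 281.6710 * 1.4110 = 397.4378 kJ
dG = -54.8010 - 397.4378 = -452.2388 kJ (spontaneous)

dG = -452.2388 kJ, spontaneous


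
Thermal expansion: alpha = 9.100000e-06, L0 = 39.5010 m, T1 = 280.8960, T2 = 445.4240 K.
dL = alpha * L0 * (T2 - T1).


dT = 164.5280 K
dL = 9.100000e-06 * 39.5010 * 164.5280 = 0.059141 m
L_final = 39.560141 m

dL = 0.059141 m


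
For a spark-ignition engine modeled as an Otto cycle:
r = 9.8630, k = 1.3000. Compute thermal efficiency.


r^(k-1) = 1.9870
eta = 1 - 1/1.9870 = 0.4967 = 49.6734%

49.6734%


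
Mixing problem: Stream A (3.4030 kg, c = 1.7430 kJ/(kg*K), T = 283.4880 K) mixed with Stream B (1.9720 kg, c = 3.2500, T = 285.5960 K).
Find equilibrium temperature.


num = 3511.8737
den = 12.3404
Tf = 284.5828 K

284.5828 K


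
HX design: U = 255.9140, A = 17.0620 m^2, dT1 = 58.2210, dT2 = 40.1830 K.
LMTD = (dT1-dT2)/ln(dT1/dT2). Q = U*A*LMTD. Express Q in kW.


LMTD = 48.6459 K
Q = 255.9140 * 17.0620 * 48.6459 = 212407.6663 W = 212.4077 kW

212.4077 kW


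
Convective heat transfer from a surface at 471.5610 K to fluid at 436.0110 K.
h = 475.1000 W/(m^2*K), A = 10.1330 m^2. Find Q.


dT = 35.5500 K
Q = 475.1000 * 10.1330 * 35.5500 = 171144.3941 W

171144.3941 W


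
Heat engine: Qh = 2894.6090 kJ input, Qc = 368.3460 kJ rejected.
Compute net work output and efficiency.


W = 2894.6090 - 368.3460 = 2526.2630 kJ
eta = 2526.2630 / 2894.6090 = 0.8727 = 87.2748%

W = 2526.2630 kJ, eta = 87.2748%


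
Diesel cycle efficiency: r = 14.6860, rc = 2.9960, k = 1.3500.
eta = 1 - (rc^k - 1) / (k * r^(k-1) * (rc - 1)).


r^(k-1) = 2.5610
rc^k = 4.3988
eta = 0.5075 = 50.7494%

50.7494%


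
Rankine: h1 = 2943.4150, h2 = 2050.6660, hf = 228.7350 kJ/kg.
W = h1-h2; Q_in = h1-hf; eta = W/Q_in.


W = 892.7490 kJ/kg
Q_in = 2714.6800 kJ/kg
eta = 0.3289 = 32.8860%

eta = 32.8860%


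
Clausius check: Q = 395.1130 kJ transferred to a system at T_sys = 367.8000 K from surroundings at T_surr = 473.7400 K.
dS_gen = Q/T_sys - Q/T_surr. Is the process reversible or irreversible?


dS_sys = 395.1130/367.8000 = 1.0743 kJ/K
dS_surr = -395.1130/473.7400 = -0.8340 kJ/K
dS_gen = 1.0743 - 0.8340 = 0.2402 kJ/K (irreversible)

dS_gen = 0.2402 kJ/K, irreversible


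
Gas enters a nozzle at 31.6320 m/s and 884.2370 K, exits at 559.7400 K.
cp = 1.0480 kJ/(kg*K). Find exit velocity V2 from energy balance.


dT = 324.4970 K
2*cp*1000*dT = 680145.7120
V1^2 = 1000.5834
V2 = sqrt(681146.2954) = 825.3159 m/s

825.3159 m/s


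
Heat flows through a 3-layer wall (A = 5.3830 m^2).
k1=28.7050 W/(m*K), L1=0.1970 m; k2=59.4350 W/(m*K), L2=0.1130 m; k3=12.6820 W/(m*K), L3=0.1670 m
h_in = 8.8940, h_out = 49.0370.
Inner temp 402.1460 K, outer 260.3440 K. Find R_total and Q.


R_conv_in = 1/(8.8940*5.3830) = 0.0209
R_1 = 0.1970/(28.7050*5.3830) = 0.0013
R_2 = 0.1130/(59.4350*5.3830) = 0.0004
R_3 = 0.1670/(12.6820*5.3830) = 0.0024
R_conv_out = 1/(49.0370*5.3830) = 0.0038
R_total = 0.0287 K/W
Q = 141.8020 / 0.0287 = 4932.2662 W

R_total = 0.0287 K/W, Q = 4932.2662 W


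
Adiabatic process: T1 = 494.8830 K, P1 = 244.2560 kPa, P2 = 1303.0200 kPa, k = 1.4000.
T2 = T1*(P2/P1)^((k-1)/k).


(k-1)/k = 0.2857
(P2/P1)^exp = 1.6134
T2 = 494.8830 * 1.6134 = 798.4488 K

798.4488 K


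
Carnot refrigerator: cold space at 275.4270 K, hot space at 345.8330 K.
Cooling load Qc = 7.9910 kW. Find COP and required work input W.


COP = 275.4270 / 70.4060 = 3.9120
W = 7.9910 / 3.9120 = 2.0427 kW

COP = 3.9120, W = 2.0427 kW


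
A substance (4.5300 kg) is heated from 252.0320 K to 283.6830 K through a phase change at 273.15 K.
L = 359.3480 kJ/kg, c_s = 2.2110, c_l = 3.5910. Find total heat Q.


Q1 (sensible, solid) = 4.5300 * 2.2110 * 21.1180 = 211.5143 kJ
Q2 (latent) = 4.5300 * 359.3480 = 1627.8464 kJ
Q3 (sensible, liquid) = 4.5300 * 3.5910 * 10.5330 = 171.3427 kJ
Q_total = 2010.7035 kJ

2010.7035 kJ


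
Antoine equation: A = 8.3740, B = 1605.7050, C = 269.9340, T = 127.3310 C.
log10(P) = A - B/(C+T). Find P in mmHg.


C+T = 397.2650
B/(C+T) = 4.0419
log10(P) = 8.3740 - 4.0419 = 4.3321
P = 10^4.3321 = 21483.3011 mmHg

21483.3011 mmHg


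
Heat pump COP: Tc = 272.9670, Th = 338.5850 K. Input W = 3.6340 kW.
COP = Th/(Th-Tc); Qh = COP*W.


COP = 338.5850 / 65.6180 = 5.1599
Qh = 5.1599 * 3.6340 = 18.7512 kW

COP = 5.1599, Qh = 18.7512 kW


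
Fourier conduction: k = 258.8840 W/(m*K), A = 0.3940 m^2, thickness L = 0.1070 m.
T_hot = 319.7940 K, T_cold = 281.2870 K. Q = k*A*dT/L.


dT = 38.5070 K
Q = 258.8840 * 0.3940 * 38.5070 / 0.1070 = 36707.7140 W

36707.7140 W


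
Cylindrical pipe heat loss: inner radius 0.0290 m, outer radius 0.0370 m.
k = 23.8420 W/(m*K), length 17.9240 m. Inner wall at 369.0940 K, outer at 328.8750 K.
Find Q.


dT = 40.2190 K
ln(ro/ri) = 0.2436
Q = 2*pi*23.8420*17.9240*40.2190 / 0.2436 = 443273.8419 W

443273.8419 W


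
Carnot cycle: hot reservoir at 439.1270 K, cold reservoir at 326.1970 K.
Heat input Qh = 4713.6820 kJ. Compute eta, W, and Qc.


eta = 1 - 326.1970/439.1270 = 0.2572
W = 0.2572 * 4713.6820 = 1212.2145 kJ
Qc = 4713.6820 - 1212.2145 = 3501.4675 kJ

eta = 25.7169%, W = 1212.2145 kJ, Qc = 3501.4675 kJ


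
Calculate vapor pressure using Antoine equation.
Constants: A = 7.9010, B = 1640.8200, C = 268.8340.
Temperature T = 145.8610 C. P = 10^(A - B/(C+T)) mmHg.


C+T = 414.6950
B/(C+T) = 3.9567
log10(P) = 7.9010 - 3.9567 = 3.9443
P = 10^3.9443 = 8796.4804 mmHg

8796.4804 mmHg


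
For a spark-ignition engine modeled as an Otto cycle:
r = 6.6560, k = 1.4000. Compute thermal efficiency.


r^(k-1) = 2.1344
eta = 1 - 1/2.1344 = 0.5315 = 53.1495%

53.1495%


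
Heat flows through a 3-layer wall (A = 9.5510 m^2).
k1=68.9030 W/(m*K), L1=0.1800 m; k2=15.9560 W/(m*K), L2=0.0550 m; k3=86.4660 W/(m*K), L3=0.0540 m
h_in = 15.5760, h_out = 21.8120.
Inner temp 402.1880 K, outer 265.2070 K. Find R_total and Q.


R_conv_in = 1/(15.5760*9.5510) = 0.0067
R_1 = 0.1800/(68.9030*9.5510) = 0.0003
R_2 = 0.0550/(15.9560*9.5510) = 0.0004
R_3 = 0.0540/(86.4660*9.5510) = 6.5388e-05
R_conv_out = 1/(21.8120*9.5510) = 0.0048
R_total = 0.0122 K/W
Q = 136.9810 / 0.0122 = 11207.8163 W

R_total = 0.0122 K/W, Q = 11207.8163 W


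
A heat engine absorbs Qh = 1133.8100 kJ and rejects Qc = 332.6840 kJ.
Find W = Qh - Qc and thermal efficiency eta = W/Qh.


W = 1133.8100 - 332.6840 = 801.1260 kJ
eta = 801.1260 / 1133.8100 = 0.7066 = 70.6579%

W = 801.1260 kJ, eta = 70.6579%


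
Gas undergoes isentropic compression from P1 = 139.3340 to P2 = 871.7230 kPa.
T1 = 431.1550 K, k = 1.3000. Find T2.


(k-1)/k = 0.2308
(P2/P1)^exp = 1.5267
T2 = 431.1550 * 1.5267 = 658.2637 K

658.2637 K


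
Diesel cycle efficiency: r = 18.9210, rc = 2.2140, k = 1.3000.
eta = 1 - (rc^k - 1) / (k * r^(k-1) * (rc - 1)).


r^(k-1) = 2.4159
rc^k = 2.8102
eta = 0.5252 = 52.5243%

52.5243%


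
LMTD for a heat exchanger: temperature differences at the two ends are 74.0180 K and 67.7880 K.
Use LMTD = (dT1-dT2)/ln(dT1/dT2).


dT1/dT2 = 1.0919
ln(dT1/dT2) = 0.0879
LMTD = 6.2300 / 0.0879 = 70.8574 K

70.8574 K


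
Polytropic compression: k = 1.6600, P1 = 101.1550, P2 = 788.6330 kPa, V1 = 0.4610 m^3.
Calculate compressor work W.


(k-1)/k = 0.3976
(P2/P1)^exp = 2.2626
W = 2.5152 * 101.1550 * 0.4610 * (2.2626 - 1) = 148.0863 kJ

148.0863 kJ


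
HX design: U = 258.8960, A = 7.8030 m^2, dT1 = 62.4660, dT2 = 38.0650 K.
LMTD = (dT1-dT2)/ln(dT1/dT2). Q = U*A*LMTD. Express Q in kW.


LMTD = 49.2624 K
Q = 258.8960 * 7.8030 * 49.2624 = 99518.1764 W = 99.5182 kW

99.5182 kW


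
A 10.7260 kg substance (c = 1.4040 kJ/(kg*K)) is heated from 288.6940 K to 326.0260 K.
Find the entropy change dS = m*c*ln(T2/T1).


T2/T1 = 1.1293
ln(T2/T1) = 0.1216
dS = 10.7260 * 1.4040 * 0.1216 = 1.8314 kJ/K

1.8314 kJ/K


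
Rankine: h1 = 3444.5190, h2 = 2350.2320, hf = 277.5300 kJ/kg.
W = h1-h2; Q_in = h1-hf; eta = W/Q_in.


W = 1094.2870 kJ/kg
Q_in = 3166.9890 kJ/kg
eta = 0.3455 = 34.5529%

eta = 34.5529%


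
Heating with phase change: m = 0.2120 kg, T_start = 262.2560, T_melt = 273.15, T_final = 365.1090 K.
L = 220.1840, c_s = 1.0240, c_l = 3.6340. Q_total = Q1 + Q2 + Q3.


Q1 (sensible, solid) = 0.2120 * 1.0240 * 10.8940 = 2.3650 kJ
Q2 (latent) = 0.2120 * 220.1840 = 46.6790 kJ
Q3 (sensible, liquid) = 0.2120 * 3.6340 * 91.9590 = 70.8459 kJ
Q_total = 119.8899 kJ

119.8899 kJ


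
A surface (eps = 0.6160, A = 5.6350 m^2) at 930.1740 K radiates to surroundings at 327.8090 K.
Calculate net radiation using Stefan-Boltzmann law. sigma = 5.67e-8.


T^4 = 7.4861e+11
Tsurr^4 = 1.1547e+10
Q = 0.6160 * 5.67e-8 * 5.6350 * 7.3706e+11 = 145065.2049 W

145065.2049 W


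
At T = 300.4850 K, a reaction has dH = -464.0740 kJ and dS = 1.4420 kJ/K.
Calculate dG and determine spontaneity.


T*dS = 300.4850 * 1.4420 = 433.2994 kJ
dG = -464.0740 - 433.2994 = -897.3734 kJ (spontaneous)

dG = -897.3734 kJ, spontaneous


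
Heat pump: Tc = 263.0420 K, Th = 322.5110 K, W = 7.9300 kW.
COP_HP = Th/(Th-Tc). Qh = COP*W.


COP = 322.5110 / 59.4690 = 5.4232
Qh = 5.4232 * 7.9300 = 43.0058 kW

COP = 5.4232, Qh = 43.0058 kW


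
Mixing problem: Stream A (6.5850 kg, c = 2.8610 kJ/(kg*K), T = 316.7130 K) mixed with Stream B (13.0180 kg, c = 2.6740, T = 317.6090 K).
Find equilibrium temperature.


num = 17022.7844
den = 53.6498
Tf = 317.2944 K

317.2944 K


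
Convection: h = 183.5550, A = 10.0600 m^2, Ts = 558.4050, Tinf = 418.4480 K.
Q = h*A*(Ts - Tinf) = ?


dT = 139.9570 K
Q = 183.5550 * 10.0600 * 139.9570 = 258439.4598 W

258439.4598 W


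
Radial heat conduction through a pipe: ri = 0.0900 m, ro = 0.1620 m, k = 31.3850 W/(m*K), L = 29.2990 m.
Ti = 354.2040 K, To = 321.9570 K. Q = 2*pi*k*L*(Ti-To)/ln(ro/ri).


dT = 32.2470 K
ln(ro/ri) = 0.5878
Q = 2*pi*31.3850*29.2990*32.2470 / 0.5878 = 316974.5454 W

316974.5454 W


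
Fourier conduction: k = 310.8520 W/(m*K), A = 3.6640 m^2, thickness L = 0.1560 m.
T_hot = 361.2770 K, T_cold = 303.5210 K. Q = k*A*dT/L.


dT = 57.7560 K
Q = 310.8520 * 3.6640 * 57.7560 / 0.1560 = 421678.6767 W

421678.6767 W


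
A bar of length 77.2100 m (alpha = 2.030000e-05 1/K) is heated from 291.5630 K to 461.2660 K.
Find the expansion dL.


dT = 169.7030 K
dL = 2.030000e-05 * 77.2100 * 169.7030 = 0.265986 m
L_final = 77.475986 m

dL = 0.265986 m


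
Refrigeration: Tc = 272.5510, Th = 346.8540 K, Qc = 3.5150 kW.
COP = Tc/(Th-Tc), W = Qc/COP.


COP = 272.5510 / 74.3030 = 3.6681
W = 3.5150 / 3.6681 = 0.9583 kW

COP = 3.6681, W = 0.9583 kW


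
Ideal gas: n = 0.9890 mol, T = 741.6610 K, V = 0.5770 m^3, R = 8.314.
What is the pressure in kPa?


P = nRT/V = 0.9890 * 8.314 * 741.6610 / 0.5770
= 6098.3417 / 0.5770 = 10569.0497 Pa = 10.5690 kPa

10.5690 kPa


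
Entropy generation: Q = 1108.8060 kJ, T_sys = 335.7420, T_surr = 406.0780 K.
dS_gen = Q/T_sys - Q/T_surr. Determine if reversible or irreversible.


dS_sys = 1108.8060/335.7420 = 3.3026 kJ/K
dS_surr = -1108.8060/406.0780 = -2.7305 kJ/K
dS_gen = 3.3026 - 2.7305 = 0.5720 kJ/K (irreversible)

dS_gen = 0.5720 kJ/K, irreversible


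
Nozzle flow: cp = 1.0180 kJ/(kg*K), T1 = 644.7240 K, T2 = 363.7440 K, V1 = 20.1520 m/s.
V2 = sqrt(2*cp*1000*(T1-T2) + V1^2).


dT = 280.9800 K
2*cp*1000*dT = 572075.2800
V1^2 = 406.1031
V2 = sqrt(572481.3831) = 756.6250 m/s

756.6250 m/s


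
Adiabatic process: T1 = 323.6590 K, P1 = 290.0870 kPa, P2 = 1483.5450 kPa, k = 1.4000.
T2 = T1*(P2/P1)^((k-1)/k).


(k-1)/k = 0.2857
(P2/P1)^exp = 1.5941
T2 = 323.6590 * 1.5941 = 515.9339 K

515.9339 K


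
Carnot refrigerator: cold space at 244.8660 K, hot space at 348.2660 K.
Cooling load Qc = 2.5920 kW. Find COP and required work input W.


COP = 244.8660 / 103.4000 = 2.3681
W = 2.5920 / 2.3681 = 1.0945 kW

COP = 2.3681, W = 1.0945 kW


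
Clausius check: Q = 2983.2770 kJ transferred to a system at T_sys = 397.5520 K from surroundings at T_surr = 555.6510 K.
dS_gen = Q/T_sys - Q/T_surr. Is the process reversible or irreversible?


dS_sys = 2983.2770/397.5520 = 7.5041 kJ/K
dS_surr = -2983.2770/555.6510 = -5.3690 kJ/K
dS_gen = 7.5041 - 5.3690 = 2.1351 kJ/K (irreversible)

dS_gen = 2.1351 kJ/K, irreversible


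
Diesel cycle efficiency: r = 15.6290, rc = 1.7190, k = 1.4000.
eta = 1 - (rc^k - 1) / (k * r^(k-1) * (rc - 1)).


r^(k-1) = 3.0031
rc^k = 2.1349
eta = 0.6246 = 62.4557%

62.4557%


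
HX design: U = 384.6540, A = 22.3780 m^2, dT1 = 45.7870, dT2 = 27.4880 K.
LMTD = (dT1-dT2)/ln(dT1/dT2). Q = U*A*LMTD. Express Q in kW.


LMTD = 35.8628 K
Q = 384.6540 * 22.3780 * 35.8628 = 308699.0569 W = 308.6991 kW

308.6991 kW


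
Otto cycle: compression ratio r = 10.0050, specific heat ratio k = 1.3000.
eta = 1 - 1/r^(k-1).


r^(k-1) = 1.9956
eta = 1 - 1/1.9956 = 0.4989 = 49.8888%

49.8888%


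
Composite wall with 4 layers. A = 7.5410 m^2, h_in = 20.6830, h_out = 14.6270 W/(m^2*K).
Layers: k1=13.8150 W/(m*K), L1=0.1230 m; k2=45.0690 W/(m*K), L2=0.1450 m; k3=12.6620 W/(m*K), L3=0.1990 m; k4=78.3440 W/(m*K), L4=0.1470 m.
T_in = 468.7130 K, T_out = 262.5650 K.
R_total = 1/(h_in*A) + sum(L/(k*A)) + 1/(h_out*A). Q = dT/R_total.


R_conv_in = 1/(20.6830*7.5410) = 0.0064
R_1 = 0.1230/(13.8150*7.5410) = 0.0012
R_2 = 0.1450/(45.0690*7.5410) = 0.0004
R_3 = 0.1990/(12.6620*7.5410) = 0.0021
R_4 = 0.1470/(78.3440*7.5410) = 0.0002
R_conv_out = 1/(14.6270*7.5410) = 0.0091
R_total = 0.0194 K/W
Q = 206.1480 / 0.0194 = 10616.4964 W

R_total = 0.0194 K/W, Q = 10616.4964 W


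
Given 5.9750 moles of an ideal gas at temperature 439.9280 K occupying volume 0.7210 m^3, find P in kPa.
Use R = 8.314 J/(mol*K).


P = nRT/V = 5.9750 * 8.314 * 439.9280 / 0.7210
= 21853.9293 / 0.7210 = 30310.5816 Pa = 30.3106 kPa

30.3106 kPa


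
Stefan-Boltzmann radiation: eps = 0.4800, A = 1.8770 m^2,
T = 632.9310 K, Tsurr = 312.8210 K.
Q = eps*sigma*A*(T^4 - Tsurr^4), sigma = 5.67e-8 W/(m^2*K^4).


T^4 = 1.6048e+11
Tsurr^4 = 9.5760e+09
Q = 0.4800 * 5.67e-8 * 1.8770 * 1.5091e+11 = 7708.9317 W

7708.9317 W


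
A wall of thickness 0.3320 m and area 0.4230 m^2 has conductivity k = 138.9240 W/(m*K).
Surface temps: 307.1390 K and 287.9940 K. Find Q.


dT = 19.1450 K
Q = 138.9240 * 0.4230 * 19.1450 / 0.3320 = 3388.7141 W

3388.7141 W


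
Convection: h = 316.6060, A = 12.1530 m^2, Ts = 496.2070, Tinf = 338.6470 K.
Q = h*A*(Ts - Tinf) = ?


dT = 157.5600 K
Q = 316.6060 * 12.1530 * 157.5600 = 606245.6158 W

606245.6158 W


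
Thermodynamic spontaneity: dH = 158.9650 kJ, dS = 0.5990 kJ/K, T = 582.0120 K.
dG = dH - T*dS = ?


T*dS = 582.0120 * 0.5990 = 348.6252 kJ
dG = 158.9650 - 348.6252 = -189.6602 kJ (spontaneous)

dG = -189.6602 kJ, spontaneous


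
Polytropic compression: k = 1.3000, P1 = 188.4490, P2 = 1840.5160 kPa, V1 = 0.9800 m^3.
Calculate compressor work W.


(k-1)/k = 0.2308
(P2/P1)^exp = 1.6920
W = 4.3333 * 188.4490 * 0.9800 * (1.6920 - 1) = 553.8016 kJ

553.8016 kJ


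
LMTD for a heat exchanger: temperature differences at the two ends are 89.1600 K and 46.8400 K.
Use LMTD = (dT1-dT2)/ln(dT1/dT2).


dT1/dT2 = 1.9035
ln(dT1/dT2) = 0.6437
LMTD = 42.3200 / 0.6437 = 65.7454 K

65.7454 K


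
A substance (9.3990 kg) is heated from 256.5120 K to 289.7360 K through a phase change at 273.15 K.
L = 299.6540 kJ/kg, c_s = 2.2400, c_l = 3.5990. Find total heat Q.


Q1 (sensible, solid) = 9.3990 * 2.2400 * 16.6380 = 350.2925 kJ
Q2 (latent) = 9.3990 * 299.6540 = 2816.4479 kJ
Q3 (sensible, liquid) = 9.3990 * 3.5990 * 16.5860 = 561.0546 kJ
Q_total = 3727.7950 kJ

3727.7950 kJ


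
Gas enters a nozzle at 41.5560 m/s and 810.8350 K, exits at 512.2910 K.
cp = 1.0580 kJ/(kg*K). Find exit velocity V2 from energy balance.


dT = 298.5440 K
2*cp*1000*dT = 631719.1040
V1^2 = 1726.9011
V2 = sqrt(633446.0051) = 795.8932 m/s

795.8932 m/s


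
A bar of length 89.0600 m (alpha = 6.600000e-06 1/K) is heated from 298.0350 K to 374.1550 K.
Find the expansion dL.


dT = 76.1200 K
dL = 6.600000e-06 * 89.0600 * 76.1200 = 0.044743 m
L_final = 89.104743 m

dL = 0.044743 m


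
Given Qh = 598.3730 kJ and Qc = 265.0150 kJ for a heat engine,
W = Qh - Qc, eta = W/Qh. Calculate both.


W = 598.3730 - 265.0150 = 333.3580 kJ
eta = 333.3580 / 598.3730 = 0.5571 = 55.7107%

W = 333.3580 kJ, eta = 55.7107%


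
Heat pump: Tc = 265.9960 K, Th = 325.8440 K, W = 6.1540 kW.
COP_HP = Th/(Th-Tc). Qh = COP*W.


COP = 325.8440 / 59.8480 = 5.4445
Qh = 5.4445 * 6.1540 = 33.5056 kW

COP = 5.4445, Qh = 33.5056 kW


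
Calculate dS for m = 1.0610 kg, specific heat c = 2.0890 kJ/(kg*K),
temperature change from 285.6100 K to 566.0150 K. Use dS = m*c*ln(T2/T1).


T2/T1 = 1.9818
ln(T2/T1) = 0.6840
dS = 1.0610 * 2.0890 * 0.6840 = 1.5160 kJ/K

1.5160 kJ/K


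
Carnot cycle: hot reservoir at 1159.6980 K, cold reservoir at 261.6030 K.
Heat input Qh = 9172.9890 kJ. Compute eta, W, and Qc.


eta = 1 - 261.6030/1159.6980 = 0.7744
W = 0.7744 * 9172.9890 = 7103.7594 kJ
Qc = 9172.9890 - 7103.7594 = 2069.2296 kJ

eta = 77.4421%, W = 7103.7594 kJ, Qc = 2069.2296 kJ


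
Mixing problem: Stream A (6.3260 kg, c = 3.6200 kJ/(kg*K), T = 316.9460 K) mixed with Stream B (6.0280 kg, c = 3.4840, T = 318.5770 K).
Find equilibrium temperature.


num = 13948.7129
den = 43.9017
Tf = 317.7262 K

317.7262 K


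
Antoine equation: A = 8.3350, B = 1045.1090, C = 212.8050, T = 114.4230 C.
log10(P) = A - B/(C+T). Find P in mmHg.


C+T = 327.2280
B/(C+T) = 3.1938
log10(P) = 8.3350 - 3.1938 = 5.1412
P = 10^5.1412 = 138412.3682 mmHg

138412.3682 mmHg


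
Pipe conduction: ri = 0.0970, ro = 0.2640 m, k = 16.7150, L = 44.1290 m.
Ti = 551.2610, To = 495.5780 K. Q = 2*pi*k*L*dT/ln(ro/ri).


dT = 55.6830 K
ln(ro/ri) = 1.0012
Q = 2*pi*16.7150*44.1290*55.6830 / 1.0012 = 257748.1654 W

257748.1654 W


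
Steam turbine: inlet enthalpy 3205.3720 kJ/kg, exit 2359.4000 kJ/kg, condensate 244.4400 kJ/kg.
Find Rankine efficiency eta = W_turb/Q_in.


W = 845.9720 kJ/kg
Q_in = 2960.9320 kJ/kg
eta = 0.2857 = 28.5711%

eta = 28.5711%


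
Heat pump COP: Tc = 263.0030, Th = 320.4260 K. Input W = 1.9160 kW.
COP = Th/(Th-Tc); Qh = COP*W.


COP = 320.4260 / 57.4230 = 5.5801
Qh = 5.5801 * 1.9160 = 10.6915 kW

COP = 5.5801, Qh = 10.6915 kW


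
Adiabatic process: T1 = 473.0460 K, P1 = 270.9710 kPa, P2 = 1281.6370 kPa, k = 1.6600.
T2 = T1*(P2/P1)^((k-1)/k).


(k-1)/k = 0.3976
(P2/P1)^exp = 1.8549
T2 = 473.0460 * 1.8549 = 877.4334 K

877.4334 K


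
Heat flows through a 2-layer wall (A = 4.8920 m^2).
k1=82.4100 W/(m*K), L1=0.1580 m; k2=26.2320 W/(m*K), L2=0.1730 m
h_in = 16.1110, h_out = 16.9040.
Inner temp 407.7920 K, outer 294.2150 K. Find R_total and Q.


R_conv_in = 1/(16.1110*4.8920) = 0.0127
R_1 = 0.1580/(82.4100*4.8920) = 0.0004
R_2 = 0.1730/(26.2320*4.8920) = 0.0013
R_conv_out = 1/(16.9040*4.8920) = 0.0121
R_total = 0.0265 K/W
Q = 113.5770 / 0.0265 = 4282.5804 W

R_total = 0.0265 K/W, Q = 4282.5804 W


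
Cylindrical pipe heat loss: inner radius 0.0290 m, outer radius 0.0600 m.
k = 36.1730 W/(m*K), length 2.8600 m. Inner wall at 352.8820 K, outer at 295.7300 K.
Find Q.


dT = 57.1520 K
ln(ro/ri) = 0.7270
Q = 2*pi*36.1730*2.8600*57.1520 / 0.7270 = 51097.3457 W

51097.3457 W


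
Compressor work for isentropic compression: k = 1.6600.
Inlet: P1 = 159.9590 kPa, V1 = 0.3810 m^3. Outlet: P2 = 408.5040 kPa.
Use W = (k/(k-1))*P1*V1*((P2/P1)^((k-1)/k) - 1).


(k-1)/k = 0.3976
(P2/P1)^exp = 1.4518
W = 2.5152 * 159.9590 * 0.3810 * (1.4518 - 1) = 69.2473 kJ

69.2473 kJ


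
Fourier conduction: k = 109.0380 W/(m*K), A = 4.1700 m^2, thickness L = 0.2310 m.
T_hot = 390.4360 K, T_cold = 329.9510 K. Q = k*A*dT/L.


dT = 60.4850 K
Q = 109.0380 * 4.1700 * 60.4850 / 0.2310 = 119055.5476 W

119055.5476 W


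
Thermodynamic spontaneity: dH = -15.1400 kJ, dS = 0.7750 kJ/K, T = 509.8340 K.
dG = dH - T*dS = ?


T*dS = 509.8340 * 0.7750 = 395.1214 kJ
dG = -15.1400 - 395.1214 = -410.2613 kJ (spontaneous)

dG = -410.2613 kJ, spontaneous


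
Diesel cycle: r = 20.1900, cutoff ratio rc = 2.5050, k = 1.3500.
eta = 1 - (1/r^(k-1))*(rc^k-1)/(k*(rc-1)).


r^(k-1) = 2.8628
rc^k = 3.4545
eta = 0.5780 = 57.8010%

57.8010%


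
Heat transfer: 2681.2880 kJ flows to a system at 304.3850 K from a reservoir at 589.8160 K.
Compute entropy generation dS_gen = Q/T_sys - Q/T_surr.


dS_sys = 2681.2880/304.3850 = 8.8089 kJ/K
dS_surr = -2681.2880/589.8160 = -4.5460 kJ/K
dS_gen = 8.8089 - 4.5460 = 4.2629 kJ/K (irreversible)

dS_gen = 4.2629 kJ/K, irreversible


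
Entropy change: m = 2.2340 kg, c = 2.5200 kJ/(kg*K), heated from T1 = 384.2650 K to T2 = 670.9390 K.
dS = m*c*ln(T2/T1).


T2/T1 = 1.7460
ln(T2/T1) = 0.5573
dS = 2.2340 * 2.5200 * 0.5573 = 3.1377 kJ/K

3.1377 kJ/K
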